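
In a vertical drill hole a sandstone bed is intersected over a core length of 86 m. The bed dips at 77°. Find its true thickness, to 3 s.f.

True thickness t = h · cos(dip) = 86 × cos 77°
t = 86 × 0.2250 = 19.346 m

19.3 m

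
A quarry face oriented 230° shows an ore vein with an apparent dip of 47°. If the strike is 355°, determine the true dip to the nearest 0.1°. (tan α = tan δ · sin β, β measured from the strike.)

β = acute angle between strike 355° and section 230° = 55°.
tan δ = tan α / sin β = tan 47° / sin 55° = 1.0724 / 0.8192 = 1.3091
true dip = arctan 1.3091 = 52.62°

52.6°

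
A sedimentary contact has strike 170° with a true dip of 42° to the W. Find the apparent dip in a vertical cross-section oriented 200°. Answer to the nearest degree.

The section lies 30° from the strike.
tan α = tan 42° × sin 30° = 0.9004 × 0.5000 = 0.4502
α = arctan(0.4502) = 24.24°

24°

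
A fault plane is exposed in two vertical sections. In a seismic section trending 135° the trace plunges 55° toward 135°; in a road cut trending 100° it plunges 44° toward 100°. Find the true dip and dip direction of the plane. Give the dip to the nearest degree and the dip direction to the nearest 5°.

true dip 56°, dip direction 150°

Represent each trace as a vector plunging at its apparent dip toward its trend (east-north-up frame): v₁ = (0.406, -0.406, -0.819), v₂ = (0.708, -0.125, -0.695).
The plane normal is n = v₁ × v₂ ∝ (0.179, -0.299, 0.237).
True dip = arccos(n_z / |n|) = arccos(0.5620) = 55.8°.
The horizontal component of n points toward azimuth atan2(n_x, n_y) = 149°, the dip direction.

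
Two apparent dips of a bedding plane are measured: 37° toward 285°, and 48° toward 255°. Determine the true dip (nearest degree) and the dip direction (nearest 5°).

The two traces are lines in the plane: v₁ = (sin 285°·cos 37°, cos 285°·cos 37°, −sin 37°), v₂ = (sin 255°·cos 48°, cos 255°·cos 48°, −sin 48°).
The plane normal is n = v₁ × v₂ ∝ (-0.258, -0.184, 0.267).
Dip δ = arctan(|n_h|/n_z) = arctan(0.317/0.267) = 49.9°.
The horizontal component of n points toward azimuth atan2(n_x, n_y) = 234°, the dip direction.

true dip 50°, dip direction 235°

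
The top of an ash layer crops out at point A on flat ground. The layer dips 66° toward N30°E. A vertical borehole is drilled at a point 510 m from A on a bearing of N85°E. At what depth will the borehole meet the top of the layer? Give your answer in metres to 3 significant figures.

The hole lies 55° from the dip direction, so the down-dip offset is 510 × cos 55° = 292.52 m.
Depth = down-dip offset × tan(dip) = 292.52 × tan 66° = 292.52 × 2.2460
Depth = 657.02 m

657 m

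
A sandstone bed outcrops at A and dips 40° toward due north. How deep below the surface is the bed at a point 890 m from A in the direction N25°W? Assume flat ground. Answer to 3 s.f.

The hole lies 25° from the dip direction, so the down-dip offset is 890 × cos 25° = 806.61 m.
Depth = down-dip offset × tan(dip) = 806.61 × tan 40° = 806.61 × 0.8391
Depth = 676.83 m

677 m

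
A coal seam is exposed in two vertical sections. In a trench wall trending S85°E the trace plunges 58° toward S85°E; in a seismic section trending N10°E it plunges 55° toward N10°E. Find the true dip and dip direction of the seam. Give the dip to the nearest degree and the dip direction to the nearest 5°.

Represent each trace as a vector plunging at its apparent dip toward its trend (east-north-up frame): v₁ = (0.528, -0.046, -0.848), v₂ = (0.100, 0.565, -0.819).
n = v₁ × v₂ = (0.517, 0.348, 0.303) (taken with n_z > 0).
Dip δ = arctan(|n_h|/n_z) = arctan(0.623/0.303) = 64.1°.
Dip direction = azimuth of (n_x, n_y) = atan2(0.517, 0.348) = 56°.

true dip 64°, dip direction 055°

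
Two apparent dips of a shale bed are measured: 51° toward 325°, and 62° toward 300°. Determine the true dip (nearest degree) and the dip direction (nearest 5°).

Represent each trace as a vector plunging at its apparent dip toward its trend (east-north-up frame): v₁ = (-0.361, 0.516, -0.777), v₂ = (-0.407, 0.235, -0.883).
Cross product v₁ × v₂ gives the pole to the plane: n ∝ (-0.273, -0.003, 0.125).
Dip δ = arctan(|n_h|/n_z) = arctan(0.273/0.125) = 65.4°.
Dip direction = atan2(-0.273, -0.003) = 269° (azimuth of n's horizontal projection).

true dip 65°, dip direction 270°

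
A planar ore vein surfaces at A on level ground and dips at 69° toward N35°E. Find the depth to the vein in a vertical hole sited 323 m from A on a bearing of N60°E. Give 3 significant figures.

The hole lies 25° from the dip direction, so the down-dip offset is 323 × cos 25° = 292.74 m.
Depth = down-dip offset × tan(dip) = 292.74 × tan 69° = 292.74 × 2.6051
Depth = 762.61 m

763 m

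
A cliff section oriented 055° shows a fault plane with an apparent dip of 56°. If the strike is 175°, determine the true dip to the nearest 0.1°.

The section is 60° from the strike.
tan(true dip) = tan 56° / sin 60° = 1.7119
δ = arctan(1.7119) = 59.71°

59.7°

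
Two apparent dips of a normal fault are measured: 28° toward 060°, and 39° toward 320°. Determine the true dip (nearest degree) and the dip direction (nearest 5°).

Each apparent-dip line lies in the plane. As unit vectors (x east, y north, z up), v₁ plunges 28°→060° and v₂ plunges 39°→320°.
Cross product v₁ × v₂ gives the pole to the plane: n ∝ (0.002, 0.716, 0.676).
True dip = arccos(n_z / |n|) = arccos(0.6865) = 46.6°.
The horizontal component of n points toward azimuth atan2(n_x, n_y) = 0°, the dip direction.

true dip 47°, dip direction 000°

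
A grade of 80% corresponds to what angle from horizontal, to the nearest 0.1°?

38.7°

tan θ = 80/100 = 0.8000
θ = arctan(0.8000) = 38.66°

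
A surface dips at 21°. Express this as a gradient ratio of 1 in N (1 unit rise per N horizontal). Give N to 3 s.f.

1 in 2.61

1 : N means tan θ = 1/N, so N = 1/tan 21° = 1/0.3839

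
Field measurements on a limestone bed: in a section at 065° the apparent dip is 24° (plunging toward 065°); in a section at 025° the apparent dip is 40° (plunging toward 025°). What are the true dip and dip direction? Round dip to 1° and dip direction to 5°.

The two traces are lines in the plane: v₁ = (sin 65°·cos 24°, cos 65°·cos 24°, −sin 24°), v₂ = (sin 25°·cos 40°, cos 25°·cos 40°, −sin 40°).
n = v₁ × v₂ = (0.034, 0.401, 0.450) (taken with n_z > 0).
True dip = arccos(n_z / |n|) = arccos(0.7457) = 41.8°.
Dip direction = atan2(0.034, 0.401) = 5° (azimuth of n's horizontal projection).

true dip 42°, dip direction 005°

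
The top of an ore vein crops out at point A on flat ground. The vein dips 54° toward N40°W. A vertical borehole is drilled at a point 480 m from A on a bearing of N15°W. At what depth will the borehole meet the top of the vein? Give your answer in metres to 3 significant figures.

599 m

The hole lies 25° from the dip direction, so the down-dip offset is 480 × cos 25° = 435.03 m.
Depth = down-dip offset × tan(dip) = 435.03 × tan 54° = 435.03 × 1.3764
Depth = 598.76 m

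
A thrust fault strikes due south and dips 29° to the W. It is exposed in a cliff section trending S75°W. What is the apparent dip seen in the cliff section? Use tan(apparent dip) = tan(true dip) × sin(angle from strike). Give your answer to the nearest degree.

28°

The section lies 75° from the strike.
tan α = tan 29° × sin 75° = 0.5543 × 0.9659 = 0.5354
α = arctan(0.5354) = 28.17°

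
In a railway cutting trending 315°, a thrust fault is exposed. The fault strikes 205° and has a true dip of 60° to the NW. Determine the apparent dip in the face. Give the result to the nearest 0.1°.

58.4°

The section lies 70° from the strike.
tan α = tan 60° × sin 70° = 1.7321 × 0.9397 = 1.6276
α = arctan(1.6276) = 58.43°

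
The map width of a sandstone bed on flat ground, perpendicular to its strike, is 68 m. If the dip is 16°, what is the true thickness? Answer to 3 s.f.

True thickness t = w · sin(dip) = 68 × sin 16°
t = 68 × 0.2756 = 18.743 m

18.7 m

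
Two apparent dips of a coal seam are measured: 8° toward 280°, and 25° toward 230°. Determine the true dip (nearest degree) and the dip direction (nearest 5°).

true dip 27°, dip direction 205°

Represent each trace as a vector plunging at its apparent dip toward its trend (east-north-up frame): v₁ = (-0.975, 0.172, -0.139), v₂ = (-0.694, -0.583, -0.423).
The plane normal is n = v₁ × v₂ ∝ (-0.154, -0.316, 0.688).
True dip = arccos(n_z / |n|) = arccos(0.8906) = 27.0°.
Dip direction = atan2(-0.154, -0.316) = 206° (azimuth of n's horizontal projection).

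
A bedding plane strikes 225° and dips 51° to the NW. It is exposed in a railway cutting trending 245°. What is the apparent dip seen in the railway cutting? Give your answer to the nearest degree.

The section lies 20° from the strike.
tan α = tan 51° × sin 20° = 1.2349 × 0.3420 = 0.4224
α = arctan(0.4224) = 22.90°

23°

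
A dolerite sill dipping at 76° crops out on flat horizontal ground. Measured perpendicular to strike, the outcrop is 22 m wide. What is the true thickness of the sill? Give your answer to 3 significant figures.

21.3 m

True thickness t = w · sin(dip) = 22 × sin 76°
t = 22 × 0.9703 = 21.347 m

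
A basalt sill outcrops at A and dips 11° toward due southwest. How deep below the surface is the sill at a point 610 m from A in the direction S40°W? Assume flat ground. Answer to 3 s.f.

The hole lies 5° from the dip direction, so the down-dip offset is 610 × cos 5° = 607.68 m.
Depth = down-dip offset × tan(dip) = 607.68 × tan 11° = 607.68 × 0.1944
Depth = 118.12 m

118 m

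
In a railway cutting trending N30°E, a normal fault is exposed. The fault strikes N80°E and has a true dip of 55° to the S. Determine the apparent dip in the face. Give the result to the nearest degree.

The strike is N80°E and the section trends N30°E; the acute angle between them is β = 50°.
tan(apparent dip) = tan 55° · sin 50° = 1.0940
α = arctan(1.0940) = 47.57°

48°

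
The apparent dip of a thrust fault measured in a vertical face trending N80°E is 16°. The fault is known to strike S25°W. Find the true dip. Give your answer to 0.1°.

19.3°

The section is 55° from the strike.
tan(true dip) = tan 16° / sin 55° = 0.3501
true dip = arctan 0.3501 = 19.29°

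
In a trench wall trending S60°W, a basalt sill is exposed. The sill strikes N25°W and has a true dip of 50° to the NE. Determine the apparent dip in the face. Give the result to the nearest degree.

50°

The strike is N25°W and the section trends S60°W; the acute angle between them is β = 85°.
tan α = tan 50° × sin 85° = 1.1918 × 0.9962 = 1.1872
α = arctan(1.1872) = 49.89°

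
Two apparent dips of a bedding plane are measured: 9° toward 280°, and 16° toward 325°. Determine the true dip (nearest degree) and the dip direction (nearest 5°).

The two traces are lines in the plane: v₁ = (sin 280°·cos 9°, cos 280°·cos 9°, −sin 9°), v₂ = (sin 325°·cos 16°, cos 325°·cos 16°, −sin 16°).
The plane normal is n = v₁ × v₂ ∝ (-0.076, 0.182, 0.671).
Dip δ = arctan(|n_h|/n_z) = arctan(0.197/0.671) = 16.4°.
Dip direction = atan2(-0.076, 0.182) = 337° (azimuth of n's horizontal projection).

true dip 16°, dip direction 335°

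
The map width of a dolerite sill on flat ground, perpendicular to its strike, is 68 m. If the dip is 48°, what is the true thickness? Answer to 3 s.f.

True thickness t = w · sin(dip) = 68 × sin 48°
t = 68 × 0.7431 = 50.534 m

50.5 m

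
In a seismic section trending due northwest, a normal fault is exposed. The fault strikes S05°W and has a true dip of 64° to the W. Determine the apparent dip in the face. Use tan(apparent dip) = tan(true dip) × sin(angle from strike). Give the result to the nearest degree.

The strike is S05°W and the section trends due northwest; the acute angle between them is β = 50°.
tan(apparent dip) = tan 64° · sin 50° = 1.5706
α = arctan(1.5706) = 57.52°

58°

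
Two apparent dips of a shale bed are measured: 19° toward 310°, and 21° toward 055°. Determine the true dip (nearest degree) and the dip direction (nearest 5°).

Each apparent-dip line lies in the plane. As unit vectors (x east, y north, z up), v₁ plunges 19°→310° and v₂ plunges 21°→055°.
n = v₁ × v₂ = (0.043, 0.509, 0.853) (taken with n_z > 0).
tan δ = √(n_x²+n_y²)/n_z = 0.510/0.853, so δ = 30.9°.
Dip direction = azimuth of (n_x, n_y) = atan2(0.043, 0.509) = 5°.

true dip 31°, dip direction 005°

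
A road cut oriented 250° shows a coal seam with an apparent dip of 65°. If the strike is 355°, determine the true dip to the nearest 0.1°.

β = acute angle between strike 355° and section 250° = 75°.
tan δ = tan α / sin β = tan 65° / sin 75° = 2.1445 / 0.9659 = 2.2202
true dip = arctan 2.2202 = 65.75°

65.8°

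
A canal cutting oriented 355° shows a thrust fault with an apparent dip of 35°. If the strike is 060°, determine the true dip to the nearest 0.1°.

37.7°

The section is 65° from the strike.
tan(true dip) = tan 35° / sin 65° = 0.7726
true dip = arctan 0.7726 = 37.69°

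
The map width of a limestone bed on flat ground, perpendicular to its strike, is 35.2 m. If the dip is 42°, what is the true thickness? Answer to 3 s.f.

23.6 m

True thickness t = w · sin(dip) = 35.2 × sin 42°
t = 35.2 × 0.6691 = 23.553 m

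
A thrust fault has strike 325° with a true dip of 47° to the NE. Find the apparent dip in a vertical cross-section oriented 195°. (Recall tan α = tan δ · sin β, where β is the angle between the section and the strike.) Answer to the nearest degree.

39°

The strike is 325° and the section trends 195°; the acute angle between them is β = 50°.
tan α = tan 47° × sin 50° = 1.0724 × 0.7660 = 0.8215
α = arctan(0.8215) = 39.40°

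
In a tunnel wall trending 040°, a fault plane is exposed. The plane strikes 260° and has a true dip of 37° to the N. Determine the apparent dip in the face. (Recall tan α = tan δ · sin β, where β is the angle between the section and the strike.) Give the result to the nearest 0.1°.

25.8°

The section lies 40° from the strike.
tan α = tan 37° × sin 40° = 0.7536 × 0.6428 = 0.4844
apparent dip = arctan 0.4844 = 25.84°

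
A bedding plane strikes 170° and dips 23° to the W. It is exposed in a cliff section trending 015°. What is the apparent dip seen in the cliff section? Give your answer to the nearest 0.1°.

10.2°

The strike is 170° and the section trends 015°; the acute angle between them is β = 25°.
tan(apparent dip) = tan 23° · sin 25° = 0.1794
α = arctan(0.1794) = 10.17°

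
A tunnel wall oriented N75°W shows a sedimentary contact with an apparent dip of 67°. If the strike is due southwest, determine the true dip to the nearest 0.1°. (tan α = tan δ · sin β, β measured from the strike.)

The section is 60° from the strike.
tan(true dip) = tan 67° / sin 60° = 2.7203
true dip = arctan 2.7203 = 69.82°

69.8°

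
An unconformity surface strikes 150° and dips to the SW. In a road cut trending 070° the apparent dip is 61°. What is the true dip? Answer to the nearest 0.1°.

61.4°

The section is 80° from the strike.
tan(true dip) = tan 61° / sin 80° = 1.8319
δ = arctan(1.8319) = 61.37°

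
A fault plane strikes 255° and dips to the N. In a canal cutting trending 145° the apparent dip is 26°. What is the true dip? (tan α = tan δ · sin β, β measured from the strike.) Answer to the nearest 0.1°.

β = acute angle between strike 255° and section 145° = 70°.
tan δ = tan α / sin β = tan 26° / sin 70° = 0.4877 / 0.9397 = 0.5190
δ = arctan(0.5190) = 27.43°

27.4°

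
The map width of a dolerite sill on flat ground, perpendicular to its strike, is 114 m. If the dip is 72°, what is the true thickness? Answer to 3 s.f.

108 m

True thickness t = w · sin(dip) = 114 × sin 72°
t = 114 × 0.9511 = 108.420 m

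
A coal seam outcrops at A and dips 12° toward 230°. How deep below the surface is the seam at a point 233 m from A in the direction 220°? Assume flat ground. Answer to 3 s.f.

The hole lies 10° from the dip direction, so the down-dip offset is 233 × cos 10° = 229.46 m.
Depth = down-dip offset × tan(dip) = 229.46 × tan 12° = 229.46 × 0.2126
Depth = 48.77 m

48.8 m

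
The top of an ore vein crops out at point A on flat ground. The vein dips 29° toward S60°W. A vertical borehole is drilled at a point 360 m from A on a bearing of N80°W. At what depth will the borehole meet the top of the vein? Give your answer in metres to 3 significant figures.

153 m

The hole lies 40° from the dip direction, so the down-dip offset is 360 × cos 40° = 275.78 m.
Depth = down-dip offset × tan(dip) = 275.78 × tan 29° = 275.78 × 0.5543
Depth = 152.87 m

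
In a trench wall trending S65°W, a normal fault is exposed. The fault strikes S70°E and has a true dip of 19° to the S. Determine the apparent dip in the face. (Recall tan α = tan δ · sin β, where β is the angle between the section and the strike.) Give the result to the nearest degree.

The strike is S70°E and the section trends S65°W; the acute angle between them is β = 45°.
tan(apparent dip) = tan 19° · sin 45° = 0.2435
α = arctan(0.2435) = 13.68°

14°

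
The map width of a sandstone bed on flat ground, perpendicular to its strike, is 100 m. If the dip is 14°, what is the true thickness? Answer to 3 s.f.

True thickness t = w · sin(dip) = 100 × sin 14°
t = 100 × 0.2419 = 24.192 m

24.2 m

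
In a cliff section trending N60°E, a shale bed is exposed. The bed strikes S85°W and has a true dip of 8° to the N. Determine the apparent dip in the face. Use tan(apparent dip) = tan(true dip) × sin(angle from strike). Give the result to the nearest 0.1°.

The strike is S85°W and the section trends N60°E; the acute angle between them is β = 25°.
tan α = tan 8° × sin 25° = 0.1405 × 0.4226 = 0.0594
apparent dip = arctan 0.0594 = 3.40°

3.4°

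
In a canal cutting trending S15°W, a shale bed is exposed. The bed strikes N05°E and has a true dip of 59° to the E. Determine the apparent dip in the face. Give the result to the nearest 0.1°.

16.1°

The strike is N05°E and the section trends S15°W; the acute angle between them is β = 10°.
tan(apparent dip) = tan 59° · sin 10° = 0.2890
α = arctan(0.2890) = 16.12°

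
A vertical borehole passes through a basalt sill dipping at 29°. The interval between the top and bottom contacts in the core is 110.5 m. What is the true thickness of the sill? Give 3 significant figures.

True thickness t = h · cos(dip) = 110.5 × cos 29°
t = 110.5 × 0.8746 = 96.645 m

96.6 m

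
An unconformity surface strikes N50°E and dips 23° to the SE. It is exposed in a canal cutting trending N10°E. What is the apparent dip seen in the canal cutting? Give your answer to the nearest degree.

15°

Angle between strike (N50°E) and section (N10°E): β = 40°.
tan(apparent dip) = tan 23° · sin 40° = 0.2728
α = arctan(0.2728) = 15.26°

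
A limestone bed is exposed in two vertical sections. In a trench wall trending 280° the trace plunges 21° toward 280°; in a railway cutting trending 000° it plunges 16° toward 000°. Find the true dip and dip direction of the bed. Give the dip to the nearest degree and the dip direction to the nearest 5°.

true dip 24°, dip direction 310°

Each apparent-dip line lies in the plane. As unit vectors (x east, y north, z up), v₁ plunges 21°→280° and v₂ plunges 16°→000°.
The plane normal is n = v₁ × v₂ ∝ (-0.300, 0.253, 0.884).
Dip δ = arctan(|n_h|/n_z) = arctan(0.393/0.884) = 23.9°.
Dip direction = azimuth of (n_x, n_y) = atan2(-0.300, 0.253) = 310°.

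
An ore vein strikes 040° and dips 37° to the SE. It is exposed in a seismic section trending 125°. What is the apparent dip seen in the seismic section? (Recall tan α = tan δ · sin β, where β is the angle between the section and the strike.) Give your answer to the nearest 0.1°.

36.9°

The strike is 040° and the section trends 125°; the acute angle between them is β = 85°.
tan(apparent dip) = tan 37° · sin 85° = 0.7507
α = arctan(0.7507) = 36.90°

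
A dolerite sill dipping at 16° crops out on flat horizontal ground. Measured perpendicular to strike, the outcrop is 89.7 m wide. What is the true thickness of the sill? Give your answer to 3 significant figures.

24.7 m

True thickness t = w · sin(dip) = 89.7 × sin 16°
t = 89.7 × 0.2756 = 24.725 m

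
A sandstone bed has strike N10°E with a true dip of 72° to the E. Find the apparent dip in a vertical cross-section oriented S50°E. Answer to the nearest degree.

69°

The strike is N10°E and the section trends S50°E; the acute angle between them is β = 60°.
tan α = tan 72° × sin 60° = 3.0777 × 0.8660 = 2.6654
apparent dip = arctan 2.6654 = 69.43°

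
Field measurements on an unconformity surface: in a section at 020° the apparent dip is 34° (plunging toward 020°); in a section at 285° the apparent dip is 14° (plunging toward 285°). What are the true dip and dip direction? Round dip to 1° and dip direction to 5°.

Each apparent-dip line lies in the plane. As unit vectors (x east, y north, z up), v₁ plunges 34°→020° and v₂ plunges 14°→285°.
The plane normal is n = v₁ × v₂ ∝ (-0.048, 0.593, 0.801).
True dip = arccos(n_z / |n|) = arccos(0.8031) = 36.6°.
The horizontal component of n points toward azimuth atan2(n_x, n_y) = 355°, the dip direction.

true dip 37°, dip direction 355°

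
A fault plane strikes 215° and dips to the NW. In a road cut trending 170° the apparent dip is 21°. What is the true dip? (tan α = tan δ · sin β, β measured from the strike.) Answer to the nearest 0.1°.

The section is 45° from the strike.
tan(true dip) = tan 21° / sin 45° = 0.5429
true dip = arctan 0.5429 = 28.50°

28.5°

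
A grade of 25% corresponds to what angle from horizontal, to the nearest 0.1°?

14.0°

tan θ = 25/100 = 0.2500
θ = arctan(0.2500) = 14.04°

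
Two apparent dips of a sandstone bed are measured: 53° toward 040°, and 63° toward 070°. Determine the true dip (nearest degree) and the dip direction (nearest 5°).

true dip 65°, dip direction 090°

Represent each trace as a vector plunging at its apparent dip toward its trend (east-north-up frame): v₁ = (0.387, 0.461, -0.799), v₂ = (0.427, 0.155, -0.891).
The plane normal is n = v₁ × v₂ ∝ (0.287, -0.004, 0.137).
Dip δ = arctan(|n_h|/n_z) = arctan(0.287/0.137) = 64.5°.
Dip direction = atan2(0.287, -0.004) = 91° (azimuth of n's horizontal projection).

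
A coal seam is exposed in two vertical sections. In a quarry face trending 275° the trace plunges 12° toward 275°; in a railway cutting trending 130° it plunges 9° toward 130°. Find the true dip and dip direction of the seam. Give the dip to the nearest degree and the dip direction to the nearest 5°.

true dip 32°, dip direction 205°

The two traces are lines in the plane: v₁ = (sin 275°·cos 12°, cos 275°·cos 12°, −sin 12°), v₂ = (sin 130°·cos 9°, cos 130°·cos 9°, −sin 9°).
n = v₁ × v₂ = (-0.145, -0.310, 0.554) (taken with n_z > 0).
True dip = arccos(n_z / |n|) = arccos(0.8509) = 31.7°.
Dip direction = azimuth of (n_x, n_y) = atan2(-0.145, -0.310) = 205°.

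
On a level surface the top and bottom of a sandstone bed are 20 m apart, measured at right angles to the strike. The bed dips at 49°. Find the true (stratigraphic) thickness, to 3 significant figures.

15.1 m

True thickness t = w · sin(dip) = 20 × sin 49°
t = 20 × 0.7547 = 15.094 m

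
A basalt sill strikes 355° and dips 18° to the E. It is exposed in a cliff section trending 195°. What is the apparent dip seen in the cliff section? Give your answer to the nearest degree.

6°

Angle between strike (355°) and section (195°): β = 20°.
tan α = tan 18° × sin 20° = 0.3249 × 0.3420 = 0.1111
apparent dip = arctan 0.1111 = 6.34°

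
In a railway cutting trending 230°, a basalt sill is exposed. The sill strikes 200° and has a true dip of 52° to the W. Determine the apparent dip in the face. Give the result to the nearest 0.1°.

32.6°

Angle between strike (200°) and section (230°): β = 30°.
tan α = tan 52° × sin 30° = 1.2799 × 0.5000 = 0.6400
α = arctan(0.6400) = 32.62°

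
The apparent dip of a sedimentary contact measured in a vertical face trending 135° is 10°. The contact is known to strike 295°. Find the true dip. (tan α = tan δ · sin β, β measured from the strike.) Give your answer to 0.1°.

27.3°

β = acute angle between strike 295° and section 135° = 20°.
tan(true dip) = tan 10° / sin 20° = 0.5155
δ = arctan(0.5155) = 27.27°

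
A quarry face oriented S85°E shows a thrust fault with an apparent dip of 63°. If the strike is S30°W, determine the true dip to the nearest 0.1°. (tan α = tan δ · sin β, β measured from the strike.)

The section is 65° from the strike.
tan(true dip) = tan 63° / sin 65° = 2.1655
true dip = arctan 2.1655 = 65.21°

65.2°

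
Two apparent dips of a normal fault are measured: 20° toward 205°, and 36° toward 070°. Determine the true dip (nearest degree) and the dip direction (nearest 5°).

true dip 55°, dip direction 130°

Represent each trace as a vector plunging at its apparent dip toward its trend (east-north-up frame): v₁ = (-0.397, -0.852, -0.342), v₂ = (0.760, 0.277, -0.588).
The plane normal is n = v₁ × v₂ ∝ (0.595, -0.493, 0.538).
Dip δ = arctan(|n_h|/n_z) = arctan(0.773/0.538) = 55.2°.
Dip direction = azimuth of (n_x, n_y) = atan2(0.595, -0.493) = 130°.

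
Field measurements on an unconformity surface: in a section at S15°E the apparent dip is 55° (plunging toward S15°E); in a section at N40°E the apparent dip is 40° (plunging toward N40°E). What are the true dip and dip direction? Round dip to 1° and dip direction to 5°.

true dip 68°, dip direction 110°

Each apparent-dip line lies in the plane. As unit vectors (x east, y north, z up), v₁ plunges 55°→S15°E and v₂ plunges 40°→N40°E.
Cross product v₁ × v₂ gives the pole to the plane: n ∝ (0.837, -0.308, 0.360).
True dip = arccos(n_z / |n|) = arccos(0.3743) = 68.0°.
The horizontal component of n points toward azimuth atan2(n_x, n_y) = 110°, the dip direction.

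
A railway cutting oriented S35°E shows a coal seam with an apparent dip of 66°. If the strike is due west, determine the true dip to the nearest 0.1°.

70.0°

β = acute angle between strike due west and section S35°E = 55°.
tan δ = tan α / sin β = tan 66° / sin 55° = 2.2460 / 0.8192 = 2.7419
true dip = arctan 2.7419 = 69.96°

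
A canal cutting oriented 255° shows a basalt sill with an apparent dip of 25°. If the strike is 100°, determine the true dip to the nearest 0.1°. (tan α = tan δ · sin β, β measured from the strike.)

47.8°

β = acute angle between strike 100° and section 255° = 25°.
tan(true dip) = tan 25° / sin 25° = 1.1034
δ = arctan(1.1034) = 47.81°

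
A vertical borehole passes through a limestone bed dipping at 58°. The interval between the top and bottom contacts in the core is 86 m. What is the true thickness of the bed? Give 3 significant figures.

45.6 m

True thickness t = h · cos(dip) = 86 × cos 58°
t = 86 × 0.5299 = 45.573 m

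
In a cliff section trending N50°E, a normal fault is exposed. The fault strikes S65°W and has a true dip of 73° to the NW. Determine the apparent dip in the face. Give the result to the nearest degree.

The strike is S65°W and the section trends N50°E; the acute angle between them is β = 15°.
tan α = tan 73° × sin 15° = 3.2709 × 0.2588 = 0.8466
α = arctan(0.8466) = 40.25°

40°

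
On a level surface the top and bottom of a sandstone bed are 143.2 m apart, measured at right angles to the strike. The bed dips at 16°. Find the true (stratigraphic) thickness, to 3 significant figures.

39.5 m

True thickness t = w · sin(dip) = 143.2 × sin 16°
t = 143.2 × 0.2756 = 39.471 m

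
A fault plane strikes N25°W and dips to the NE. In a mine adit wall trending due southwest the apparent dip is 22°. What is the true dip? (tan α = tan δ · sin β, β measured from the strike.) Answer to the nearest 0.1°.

β = acute angle between strike N25°W and section due southwest = 70°.
tan δ = tan α / sin β = tan 22° / sin 70° = 0.4040 / 0.9397 = 0.4300
true dip = arctan 0.4300 = 23.27°

23.3°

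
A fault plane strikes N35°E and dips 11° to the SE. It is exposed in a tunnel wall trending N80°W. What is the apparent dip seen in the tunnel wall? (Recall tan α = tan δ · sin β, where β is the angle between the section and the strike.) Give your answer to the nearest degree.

10°

The strike is N35°E and the section trends N80°W; the acute angle between them is β = 65°.
tan α = tan 11° × sin 65° = 0.1944 × 0.9063 = 0.1762
α = arctan(0.1762) = 9.99°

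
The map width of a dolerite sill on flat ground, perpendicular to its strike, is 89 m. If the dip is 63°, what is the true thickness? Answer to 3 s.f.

True thickness t = w · sin(dip) = 89 × sin 63°
t = 89 × 0.8910 = 79.300 m

79.3 m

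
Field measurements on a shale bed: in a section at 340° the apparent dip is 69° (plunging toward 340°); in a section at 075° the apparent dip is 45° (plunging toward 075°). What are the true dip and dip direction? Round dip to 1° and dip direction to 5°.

true dip 71°, dip direction 005°

The two traces are lines in the plane: v₁ = (sin 340°·cos 69°, cos 340°·cos 69°, −sin 69°), v₂ = (sin 75°·cos 45°, cos 75°·cos 45°, −sin 45°).
n = v₁ × v₂ = (0.067, 0.724, 0.252) (taken with n_z > 0).
True dip = arccos(n_z / |n|) = arccos(0.3278) = 70.9°.
Dip direction = atan2(0.067, 0.724) = 5° (azimuth of n's horizontal projection).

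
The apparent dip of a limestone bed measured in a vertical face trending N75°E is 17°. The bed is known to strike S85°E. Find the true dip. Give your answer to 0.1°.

41.8°

The section is 20° from the strike.
tan δ = tan α / sin β = tan 17° / sin 20° = 0.3057 / 0.3420 = 0.8939
true dip = arctan 0.8939 = 41.79°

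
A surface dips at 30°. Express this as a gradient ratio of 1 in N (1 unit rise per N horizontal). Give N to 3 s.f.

1 in 1.73

1 : N means tan θ = 1/N, so N = 1/tan 30° = 1/0.5774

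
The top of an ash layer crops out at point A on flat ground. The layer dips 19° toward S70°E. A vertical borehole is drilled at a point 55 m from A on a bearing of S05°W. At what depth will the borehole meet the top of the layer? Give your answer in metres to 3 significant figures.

4.90 m

The hole lies 75° from the dip direction, so the down-dip offset is 55 × cos 75° = 14.24 m.
Depth = down-dip offset × tan(dip) = 14.24 × tan 19° = 14.24 × 0.3443
Depth = 4.90 m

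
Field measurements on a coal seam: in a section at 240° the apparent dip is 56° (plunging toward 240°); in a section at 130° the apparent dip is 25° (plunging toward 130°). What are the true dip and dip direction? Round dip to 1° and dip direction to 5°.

true dip 61°, dip direction 205°

Each apparent-dip line lies in the plane. As unit vectors (x east, y north, z up), v₁ plunges 56°→240° and v₂ plunges 25°→130°.
The plane normal is n = v₁ × v₂ ∝ (-0.365, -0.780, 0.476).
True dip = arccos(n_z / |n|) = arccos(0.4839) = 61.1°.
The horizontal component of n points toward azimuth atan2(n_x, n_y) = 205°, the dip direction.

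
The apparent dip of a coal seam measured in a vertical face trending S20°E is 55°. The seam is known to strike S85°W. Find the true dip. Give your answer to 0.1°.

β = acute angle between strike S85°W and section S20°E = 75°.
tan(true dip) = tan 55° / sin 75° = 1.4785
true dip = arctan 1.4785 = 55.93°

55.9°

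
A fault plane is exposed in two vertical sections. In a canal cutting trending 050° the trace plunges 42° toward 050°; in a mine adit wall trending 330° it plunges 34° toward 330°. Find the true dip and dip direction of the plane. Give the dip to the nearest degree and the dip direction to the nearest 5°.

true dip 46°, dip direction 020°

Represent each trace as a vector plunging at its apparent dip toward its trend (east-north-up frame): v₁ = (0.569, 0.478, -0.669), v₂ = (-0.415, 0.718, -0.559).
Cross product v₁ × v₂ gives the pole to the plane: n ∝ (0.213, 0.596, 0.607).
tan δ = √(n_x²+n_y²)/n_z = 0.633/0.607, so δ = 46.2°.
The horizontal component of n points toward azimuth atan2(n_x, n_y) = 20°, the dip direction.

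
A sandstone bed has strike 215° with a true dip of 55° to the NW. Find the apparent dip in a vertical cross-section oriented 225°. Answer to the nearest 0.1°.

13.9°

The section lies 10° from the strike.
tan(apparent dip) = tan 55° · sin 10° = 0.2480
apparent dip = arctan 0.2480 = 13.93°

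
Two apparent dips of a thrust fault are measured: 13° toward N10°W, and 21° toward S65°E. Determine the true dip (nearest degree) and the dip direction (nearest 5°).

true dip 34°, dip direction 060°

Represent each trace as a vector plunging at its apparent dip toward its trend (east-north-up frame): v₁ = (-0.169, 0.960, -0.225), v₂ = (0.846, -0.395, -0.358).
n = v₁ × v₂ = (0.433, 0.251, 0.745) (taken with n_z > 0).
tan δ = √(n_x²+n_y²)/n_z = 0.500/0.745, so δ = 33.9°.
Dip direction = azimuth of (n_x, n_y) = atan2(0.433, 0.251) = 60°.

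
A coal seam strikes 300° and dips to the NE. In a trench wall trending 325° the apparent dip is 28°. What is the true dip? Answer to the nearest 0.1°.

β = acute angle between strike 300° and section 325° = 25°.
tan(true dip) = tan 28° / sin 25° = 1.2581
true dip = arctan 1.2581 = 51.52°

51.5°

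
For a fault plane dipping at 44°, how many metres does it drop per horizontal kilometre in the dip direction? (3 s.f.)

966 m

drop per km = 1000 × tan 44° = 1000 × 0.9657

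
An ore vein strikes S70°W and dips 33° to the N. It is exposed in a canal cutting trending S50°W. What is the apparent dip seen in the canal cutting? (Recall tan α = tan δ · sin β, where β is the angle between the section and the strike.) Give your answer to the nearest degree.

The strike is S70°W and the section trends S50°W; the acute angle between them is β = 20°.
tan(apparent dip) = tan 33° · sin 20° = 0.2221
apparent dip = arctan 0.2221 = 12.52°

13°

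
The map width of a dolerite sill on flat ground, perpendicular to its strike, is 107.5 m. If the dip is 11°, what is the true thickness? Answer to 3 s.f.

20.5 m

True thickness t = w · sin(dip) = 107.5 × sin 11°
t = 107.5 × 0.1908 = 20.512 m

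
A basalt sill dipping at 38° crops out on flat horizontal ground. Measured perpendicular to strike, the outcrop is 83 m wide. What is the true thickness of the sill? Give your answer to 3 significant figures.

True thickness t = w · sin(dip) = 83 × sin 38°
t = 83 × 0.6157 = 51.100 m

51.1 m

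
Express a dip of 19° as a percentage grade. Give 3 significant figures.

grade % = 100 × tan 19° = 100 × 0.3443

34.4%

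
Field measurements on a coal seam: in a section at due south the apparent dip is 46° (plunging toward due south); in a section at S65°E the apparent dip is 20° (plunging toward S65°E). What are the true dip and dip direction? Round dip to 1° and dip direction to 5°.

Each apparent-dip line lies in the plane. As unit vectors (x east, y north, z up), v₁ plunges 46°→due south and v₂ plunges 20°→S65°E.
n = v₁ × v₂ = (-0.048, -0.613, 0.592) (taken with n_z > 0).
Dip δ = arctan(|n_h|/n_z) = arctan(0.615/0.592) = 46.1°.
The horizontal component of n points toward azimuth atan2(n_x, n_y) = 184°, the dip direction.

true dip 46°, dip direction 185°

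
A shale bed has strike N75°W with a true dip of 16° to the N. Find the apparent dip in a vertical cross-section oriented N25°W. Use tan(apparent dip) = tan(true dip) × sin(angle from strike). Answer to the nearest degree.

The strike is N75°W and the section trends N25°W; the acute angle between them is β = 50°.
tan α = tan 16° × sin 50° = 0.2867 × 0.7660 = 0.2197
α = arctan(0.2197) = 12.39°

12°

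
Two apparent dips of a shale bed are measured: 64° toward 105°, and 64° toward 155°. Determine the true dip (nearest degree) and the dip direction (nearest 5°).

Each apparent-dip line lies in the plane. As unit vectors (x east, y north, z up), v₁ plunges 64°→105° and v₂ plunges 64°→155°.
n = v₁ × v₂ = (0.255, -0.214, 0.147) (taken with n_z > 0).
True dip = arccos(n_z / |n|) = arccos(0.4043) = 66.2°.
The horizontal component of n points toward azimuth atan2(n_x, n_y) = 130°, the dip direction.

true dip 66°, dip direction 130°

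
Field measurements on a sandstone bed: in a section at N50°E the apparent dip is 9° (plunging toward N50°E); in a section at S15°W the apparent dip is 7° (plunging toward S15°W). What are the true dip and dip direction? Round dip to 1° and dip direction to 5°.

Each apparent-dip line lies in the plane. As unit vectors (x east, y north, z up), v₁ plunges 9°→N50°E and v₂ plunges 7°→S15°W.
n = v₁ × v₂ = (0.227, -0.132, 0.562) (taken with n_z > 0).
True dip = arccos(n_z / |n|) = arccos(0.9058) = 25.1°.
The horizontal component of n points toward azimuth atan2(n_x, n_y) = 120°, the dip direction.

true dip 25°, dip direction 120°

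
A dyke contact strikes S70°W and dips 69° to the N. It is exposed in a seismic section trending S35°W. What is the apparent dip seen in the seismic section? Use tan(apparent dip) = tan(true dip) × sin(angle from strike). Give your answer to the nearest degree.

56°

Angle between strike (S70°W) and section (S35°W): β = 35°.
tan α = tan 69° × sin 35° = 2.6051 × 0.5736 = 1.4942
apparent dip = arctan 1.4942 = 56.21°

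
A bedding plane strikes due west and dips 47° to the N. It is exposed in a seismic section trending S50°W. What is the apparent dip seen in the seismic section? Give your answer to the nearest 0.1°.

34.6°

The strike is due west and the section trends S50°W; the acute angle between them is β = 40°.
tan(apparent dip) = tan 47° · sin 40° = 0.6893
apparent dip = arctan 0.6893 = 34.58°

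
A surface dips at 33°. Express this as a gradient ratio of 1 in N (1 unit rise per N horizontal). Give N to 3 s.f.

1 : N means tan θ = 1/N, so N = 1/tan 33° = 1/0.6494

1 in 1.54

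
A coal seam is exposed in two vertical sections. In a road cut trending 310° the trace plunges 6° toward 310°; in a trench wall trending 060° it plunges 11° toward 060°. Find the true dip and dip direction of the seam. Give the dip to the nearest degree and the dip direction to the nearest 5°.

true dip 15°, dip direction 015°

The two traces are lines in the plane: v₁ = (sin 310°·cos 6°, cos 310°·cos 6°, −sin 6°), v₂ = (sin 60°·cos 11°, cos 60°·cos 11°, −sin 11°).
Cross product v₁ × v₂ gives the pole to the plane: n ∝ (0.071, 0.234, 0.917).
tan δ = √(n_x²+n_y²)/n_z = 0.245/0.917, so δ = 14.9°.
The horizontal component of n points toward azimuth atan2(n_x, n_y) = 17°, the dip direction.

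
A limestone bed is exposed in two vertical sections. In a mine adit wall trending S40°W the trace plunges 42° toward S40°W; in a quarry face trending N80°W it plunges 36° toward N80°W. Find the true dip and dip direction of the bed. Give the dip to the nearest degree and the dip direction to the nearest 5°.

The two traces are lines in the plane: v₁ = (sin 220°·cos 42°, cos 220°·cos 42°, −sin 42°), v₂ = (sin 280°·cos 36°, cos 280°·cos 36°, −sin 36°).
Cross product v₁ × v₂ gives the pole to the plane: n ∝ (-0.429, -0.252, 0.521).
Dip δ = arctan(|n_h|/n_z) = arctan(0.497/0.521) = 43.7°.
The horizontal component of n points toward azimuth atan2(n_x, n_y) = 240°, the dip direction.

true dip 44°, dip direction 240°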